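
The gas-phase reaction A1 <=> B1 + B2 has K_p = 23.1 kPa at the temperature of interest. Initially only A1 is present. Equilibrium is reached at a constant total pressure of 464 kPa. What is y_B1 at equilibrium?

Take 1 mol A1 as basis and let X be its fractional conversion, so ξ = X.
Mole table: n_A1 = 1 − X; n_B1 = X; n_B2 = X.
Summing: n_T = 1 + X.
Mole fractions y_i = n_i/n_T; K_p = p_B1 p_B2 / (p_A1) with p_i = y_i·P.
Setting this equal to 23.1 kPa and taking the physical root (0 < X < 1) gives X = 0.218.
Then n_B1 = 0.218, n_T = 1.22, so y_B1 = 0.179.

y_B1 = 0.179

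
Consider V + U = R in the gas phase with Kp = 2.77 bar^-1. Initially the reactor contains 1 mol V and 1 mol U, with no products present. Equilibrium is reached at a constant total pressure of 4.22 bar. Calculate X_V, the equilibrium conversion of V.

Take 1 mol V as basis and let X be its fractional conversion, so ξ = X.
At extent ξ: n_V = 1 − X; n_U = 1 − X; n_R = X.
n_T = Σnᵢ = 2 − X.
With p_i = (n_i/n_T)P, Kp = p_R / (p_V p_U).
Substituting and setting equal to 2.77 bar^-1 gives a polynomial in X; the root in (0,1) is X = 0.719.

X = 0.719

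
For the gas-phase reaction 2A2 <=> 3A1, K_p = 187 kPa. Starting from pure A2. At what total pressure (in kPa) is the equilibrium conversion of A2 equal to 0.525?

Basis: 1 mol A2 initially; let X = conversion of A2. Extent ξ = 0.5X.
At extent ξ: n_A2 = 1 − X; n_A1 = 1.5X.
n_T = Σnᵢ = 1 + 0.5X.
K_p = p_A1^3 / (p_A2^2) with p_i = (n_i/n_T)·P.
At X = 0.525: the mole-fraction product g(X) = Π y_i^ν_i = 1.714. Since K_p = g(X)·P^{1}, P = (K_p/g)^(1/1) = (187/1.714)^(1/1) = 109 kPa.

P = 109 kPa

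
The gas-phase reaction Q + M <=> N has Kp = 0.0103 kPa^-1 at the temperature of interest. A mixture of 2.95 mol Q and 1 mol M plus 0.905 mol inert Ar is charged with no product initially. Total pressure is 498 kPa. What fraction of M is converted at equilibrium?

Take 1 mol M as basis and let X be its fractional conversion, so ξ = X.
At extent ξ: n_Q = 2.95 − X; n_M = 1 − X; n_N = X; n_I = 0.905 (inert).
n_T = Σnᵢ = 4.86 − X.
y_i = n_i/n_T, p_i = y_i·P. Kp = p_N / (p_Q p_M).
This yields a degree-2 equation in X; solving on (0,1), X = 0.734.

X = 0.734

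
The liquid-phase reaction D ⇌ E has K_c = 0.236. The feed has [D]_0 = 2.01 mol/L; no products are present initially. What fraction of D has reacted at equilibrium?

Let X = conversion of D; extent ξ = 2.01·X mol/L.
Concentrations: [D] = 2.01 − 2.01X; [E] = 2.01X.
K_c = [E] / ([D]).
Solving K_c = 0.236 for X ∈ (0,1): X = 0.191.

X = 0.191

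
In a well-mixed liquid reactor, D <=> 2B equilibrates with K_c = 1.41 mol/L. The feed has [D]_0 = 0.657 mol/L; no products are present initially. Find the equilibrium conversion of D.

Let X = conversion of D; extent ξ = 0.657·X mol/L.
Concentrations: [D] = 0.657 − 0.657X; [B] = 1.31X.
K_c = [B]^2 / ([D]).
This equals 1.41 at X = 0.512 (the root in 0 < X < 1).

X = 0.512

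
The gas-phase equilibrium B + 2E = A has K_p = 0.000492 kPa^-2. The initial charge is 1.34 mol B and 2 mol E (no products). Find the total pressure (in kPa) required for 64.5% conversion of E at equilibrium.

Let X = conversion of E (basis 2 mol E); extent of reaction ξ = X.
At extent ξ: n_B = 1.34 − X; n_E = 2 − 2X; n_A = X.
Total moles n_T = 3.34 − 2X.
K_p = p_A / (p_B p_E^2) with p_i = (n_i/n_T)·P.
At X = 0.645: the mole-fraction product g(X) = Π y_i^ν_i = 7.737. Since K_p = g(X)·P^{-2}, P = (g/K_p)^(1/2) = (7.737/0.000492)^(1/2) = 125 kPa.

P = 125 kPa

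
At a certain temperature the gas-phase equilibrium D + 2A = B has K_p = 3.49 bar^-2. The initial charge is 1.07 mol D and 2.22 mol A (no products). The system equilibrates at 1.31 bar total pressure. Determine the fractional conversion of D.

X = 0.578

Let X = conversion of D (basis 1.07 mol D); extent of reaction ξ = 1.07X.
Species balance: n_D = 1.07 − 1.07X; n_A = 2.22 − 2.14X; n_B = 1.07X.
Total moles n_T = 3.29 − 2.14X.
Mole fractions y_i = n_i/n_T; K_p = p_B / (p_D p_A^2) with p_i = y_i·P.
Setting this equal to 3.49 bar^-2 and taking the physical root (0 < X < 1) gives X = 0.578.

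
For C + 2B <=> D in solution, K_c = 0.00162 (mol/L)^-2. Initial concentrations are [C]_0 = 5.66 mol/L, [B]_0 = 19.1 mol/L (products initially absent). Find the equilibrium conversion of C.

X = 0.289

Let X = conversion of C; extent ξ = 5.66·X mol/L.
Concentrations: [C] = 5.66 − 5.66X; [B] = 19.1 − 11.3X; [D] = 5.66X.
K_c = [D] / ([C] [B]^2).
Setting equal to 0.00162 and solving for X on (0,1) gives X = 0.289.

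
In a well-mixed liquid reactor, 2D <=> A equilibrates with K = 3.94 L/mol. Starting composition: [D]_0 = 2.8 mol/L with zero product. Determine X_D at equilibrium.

Let X = conversion of D; extent ξ = 2.8X/2 mol/L.
Concentrations: [D] = 2.8 − 2.8X; [A] = 1.4X.
K = [A] / ([D]^2).
Setting equal to 3.94 and solving for X on (0,1) gives X = 0.809.

X = 0.809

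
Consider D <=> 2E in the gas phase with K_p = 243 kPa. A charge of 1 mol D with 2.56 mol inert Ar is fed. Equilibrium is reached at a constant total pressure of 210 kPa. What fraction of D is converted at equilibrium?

Let X = conversion of D (basis 1 mol D); extent of reaction ξ = X.
Moles: n_D = 1 − X; n_E = 2X; n_I = 2.56 (inert).
Summing: n_T = 3.56 + X.
With p_i = (n_i/n_T)P, K_p = p_E^2 / (p_D).
Equating to 243 kPa and solving on 0 < X < 1: X = 0.652.

X = 0.652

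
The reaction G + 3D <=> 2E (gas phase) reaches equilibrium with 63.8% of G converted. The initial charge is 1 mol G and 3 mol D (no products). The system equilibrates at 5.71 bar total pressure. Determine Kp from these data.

Basis: 1 mol G initially; let X = conversion of G. Extent ξ = X.
Moles: n_G = 1 − X; n_D = 3 − 3X; n_E = 2X.
Summing: n_T = 4 − 2X.
At X = 0.638: n_G = 0.362, n_D = 1.09, n_E = 1.28, n_T = 2.72.
p_i = (n_i/n_T)·P. Kp = p_E^2 / (p_G p_D^3) = 0.799 bar^-2.

Kp = 0.799 bar^-2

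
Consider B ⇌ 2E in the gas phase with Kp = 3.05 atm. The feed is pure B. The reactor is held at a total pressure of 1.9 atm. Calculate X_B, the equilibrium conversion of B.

X = 0.535

Basis: 1 mol B initially; let X = conversion of B. Extent ξ = X.
Moles: n_B = 1 − X; n_E = 2X.
Total moles n_T = 1 + X.
Mole fractions y_i = n_i/n_T; Kp = p_E^2 / (p_B) with p_i = y_i·P.
Substituting and setting equal to 3.05 atm gives a polynomial in X; the root in (0,1) is X = 0.535.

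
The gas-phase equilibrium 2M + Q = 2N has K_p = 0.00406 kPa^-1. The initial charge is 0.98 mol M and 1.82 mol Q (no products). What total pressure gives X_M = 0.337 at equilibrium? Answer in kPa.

P = 101 kPa

Take 0.98 mol M as basis and let X be its fractional conversion, so ξ = 0.49X.
Moles: n_M = 0.98 − 0.98X; n_Q = 1.82 − 0.49X; n_N = 0.98X.
n_T = Σnᵢ = 2.8 − 0.49X.
K_p = p_N^2 / (p_M^2 p_Q) with p_i = (n_i/n_T)·P.
At X = 0.337: the mole-fraction product g(X) = Π y_i^ν_i = 0.4114. Since K_p = g(X)·P^{-1}, P = (g/K_p)^(1/1) = (0.4114/0.00406)^(1/1) = 101 kPa.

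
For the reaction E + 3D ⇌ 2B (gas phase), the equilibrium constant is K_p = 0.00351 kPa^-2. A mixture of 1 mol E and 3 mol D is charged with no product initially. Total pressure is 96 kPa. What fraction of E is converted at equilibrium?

Let X = conversion of E (basis 1 mol E); extent of reaction ξ = X.
Species balance: n_E = 1 − X; n_D = 3 − 3X; n_B = 2X.
n_T = Σnᵢ = 4 − 2X.
Mole fractions y_i = n_i/n_T; K_p = p_B^2 / (p_E p_D^3) with p_i = y_i·P.
Equating to 0.00351 kPa^-2 and solving on 0 < X < 1: X = 0.655.

X = 0.655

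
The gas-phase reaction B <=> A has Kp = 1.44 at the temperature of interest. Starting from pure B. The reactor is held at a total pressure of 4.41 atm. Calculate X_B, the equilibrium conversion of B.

X = 0.590

Basis: 1 mol B initially; let X = conversion of B. Extent ξ = X.
At extent ξ: n_B = 1 − X; n_A = X.
n_T stays at 1 (no change in mole number).
With p_i = (n_i/n_T)P, Kp = p_A / (p_B).
Substituting and setting equal to 1.44 gives a polynomial in X; the root in (0,1) is X = 0.590.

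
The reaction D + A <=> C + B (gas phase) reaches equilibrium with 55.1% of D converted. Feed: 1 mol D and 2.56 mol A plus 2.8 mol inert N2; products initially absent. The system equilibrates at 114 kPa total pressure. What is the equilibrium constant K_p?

K_p = 0.337

Take 1 mol D as basis and let X be its fractional conversion, so ξ = X.
Moles: n_D = 1 − X; n_A = 2.56 − X; n_C = X; n_B = X; n_I = 2.8 (inert).
Since Δν = 0, n_T = 6.36 throughout.
At X = 0.551: n_D = 0.449, n_A = 2.01, n_C = 0.551, n_B = 0.551, n_T = 6.36.
p_i = (n_i/n_T)·P. K_p = p_C p_B / (p_D p_A) = 0.337.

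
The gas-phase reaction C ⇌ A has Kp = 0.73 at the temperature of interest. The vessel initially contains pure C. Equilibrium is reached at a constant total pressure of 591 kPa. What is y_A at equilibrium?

Basis: 1 mol C initially; let X = conversion of C. Extent ξ = X.
Moles: n_C = 1 − X; n_A = X.
n_T stays at 1 (no change in mole number).
y_i = n_i/n_T, p_i = y_i·P. Kp = p_A / (p_C).
Equating to 0.73 and solving on 0 < X < 1: X = 0.422.
Then n_A = 0.422, n_T = 1, so y_A = 0.422.

y_A = 0.422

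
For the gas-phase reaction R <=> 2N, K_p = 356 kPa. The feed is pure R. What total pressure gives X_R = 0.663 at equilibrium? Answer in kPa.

P = 113 kPa

Take 1 mol R as basis and let X be its fractional conversion, so ξ = X.
At extent ξ: n_R = 1 − X; n_N = 2X.
Total moles n_T = 1 + X.
K_p = p_N^2 / (p_R) with p_i = (n_i/n_T)·P.
At X = 0.663: the mole-fraction product g(X) = Π y_i^ν_i = 3.137. Since K_p = g(X)·P^{1}, P = (K_p/g)^(1/1) = (356/3.137)^(1/1) = 113 kPa.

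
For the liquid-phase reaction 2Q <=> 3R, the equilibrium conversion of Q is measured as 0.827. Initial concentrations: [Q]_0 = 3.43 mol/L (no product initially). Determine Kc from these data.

Let X = conversion of Q.
Concentrations: [Q] = 3.43 − 3.43X; [R] = 5.15X.
At X = 0.827: [Q] = 0.593, [R] = 4.25.
Kc = [R]^3 / ([Q]^2) = 219 mol/L.

Kc = 219 mol/L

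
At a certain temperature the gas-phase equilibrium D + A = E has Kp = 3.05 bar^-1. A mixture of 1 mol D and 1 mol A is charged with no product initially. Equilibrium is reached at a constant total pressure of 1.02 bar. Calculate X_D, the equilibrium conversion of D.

Let X = conversion of D (basis 1 mol D); extent of reaction ξ = X.
Species balance: n_D = 1 − X; n_A = 1 − X; n_E = X.
n_T = Σnᵢ = 2 − X.
Mole fractions y_i = n_i/n_T; Kp = p_E / (p_D p_A) with p_i = y_i·P.
This yields a degree-2 equation in X; solving on (0,1), X = 0.507.

X = 0.507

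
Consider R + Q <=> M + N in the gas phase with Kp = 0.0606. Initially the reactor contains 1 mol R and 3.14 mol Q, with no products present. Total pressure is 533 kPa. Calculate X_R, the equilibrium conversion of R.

X = 0.336

Take 1 mol R as basis and let X be its fractional conversion, so ξ = X.
Moles: n_R = 1 − X; n_Q = 3.14 − X; n_M = X; n_N = X.
Since Δν = 0, n_T = 4.14 throughout.
y_i = n_i/n_T, p_i = y_i·P. Kp = p_M p_N / (p_R p_Q).
Equating to 0.0606 and solving on 0 < X < 1: X = 0.336.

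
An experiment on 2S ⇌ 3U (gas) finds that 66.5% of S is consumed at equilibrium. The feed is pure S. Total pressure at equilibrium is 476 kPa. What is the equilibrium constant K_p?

Take 1 mol S as basis and let X be its fractional conversion, so ξ = 0.5X.
At extent ξ: n_S = 1 − X; n_U = 1.5X.
Total moles n_T = 1 + 0.5X.
At X = 0.665: n_S = 0.335, n_U = 0.998, n_T = 1.33.
p_i = (n_i/n_T)·P. K_p = p_U^3 / (p_S^2) = 3.16e+03 kPa.

K_p = 3.16e+03 kPa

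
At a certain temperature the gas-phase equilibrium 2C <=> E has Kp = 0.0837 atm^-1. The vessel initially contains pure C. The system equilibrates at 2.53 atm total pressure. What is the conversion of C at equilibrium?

Take 1 mol C as basis and let X be its fractional conversion, so ξ = 0.5X.
Species balance: n_C = 1 − X; n_E = 0.5X.
Total moles n_T = 1 − 0.5X.
With p_i = (n_i/n_T)P, Kp = p_E / (p_C^2).
This yields a degree-2 equation in X; solving on (0,1), X = 0.264.

X = 0.264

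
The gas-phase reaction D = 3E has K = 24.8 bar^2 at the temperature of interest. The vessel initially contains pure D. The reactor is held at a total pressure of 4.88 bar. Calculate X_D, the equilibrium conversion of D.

X = 0.423

Take 1 mol D as basis and let X be its fractional conversion, so ξ = X.
At extent ξ: n_D = 1 − X; n_E = 3X.
n_T = Σnᵢ = 1 + 2X.
With p_i = (n_i/n_T)P, K = p_E^3 / (p_D).
Substituting and setting equal to 24.8 bar^2 gives a polynomial in X; the root in (0,1) is X = 0.423.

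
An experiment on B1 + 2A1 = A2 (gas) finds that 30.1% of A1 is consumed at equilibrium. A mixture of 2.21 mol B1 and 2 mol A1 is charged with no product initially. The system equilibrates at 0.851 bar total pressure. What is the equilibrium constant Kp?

Basis: 2 mol A1 initially; let X = conversion of A1. Extent ξ = X.
Mole table: n_B1 = 2.21 − X; n_A1 = 2 − 2X; n_A2 = X.
Summing: n_T = 4.21 − 2X.
At X = 0.301: n_B1 = 1.91, n_A1 = 1.4, n_A2 = 0.301, n_T = 3.61.
p_i = (n_i/n_T)·P. Kp = p_A2 / (p_B1 p_A1^2) = 1.45 bar^-2.

Kp = 1.45 bar^-2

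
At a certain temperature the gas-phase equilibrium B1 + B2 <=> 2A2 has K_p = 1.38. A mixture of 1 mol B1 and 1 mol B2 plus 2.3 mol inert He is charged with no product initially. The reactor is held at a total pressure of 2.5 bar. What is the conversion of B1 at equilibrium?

Let X = conversion of B1 (basis 1 mol B1); extent of reaction ξ = X.
At extent ξ: n_B1 = 1 − X; n_B2 = 1 − X; n_A2 = 2X; n_I = 2.3 (inert).
n_T stays at 4.3 (no change in mole number).
y_i = n_i/n_T, p_i = y_i·P. K_p = p_A2^2 / (p_B1 p_B2).
Equating to 1.38 and solving on 0 < X < 1: X = 0.370.

X = 0.370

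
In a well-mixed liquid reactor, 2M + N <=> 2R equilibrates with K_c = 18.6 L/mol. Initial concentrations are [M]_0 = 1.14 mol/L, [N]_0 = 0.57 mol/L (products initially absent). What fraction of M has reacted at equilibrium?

X = 0.656

Let X = conversion of M; extent ξ = 1.14X/2 mol/L.
Concentrations: [M] = 1.14 − 1.14X; [N] = 0.57 − 0.57X; [R] = 1.14X.
K_c = [R]^2 / ([M]^2 [N]).
Solving K_c = 18.6 for X ∈ (0,1): X = 0.656.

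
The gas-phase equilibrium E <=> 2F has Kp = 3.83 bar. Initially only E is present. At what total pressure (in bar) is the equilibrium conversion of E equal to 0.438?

P = 4.03 bar

Take 1 mol E as basis and let X be its fractional conversion, so ξ = X.
Mole table: n_E = 1 − X; n_F = 2X.
n_T = Σnᵢ = 1 + X.
Kp = p_F^2 / (p_E) with p_i = (n_i/n_T)·P.
At X = 0.438: the mole-fraction product g(X) = Π y_i^ν_i = 0.9495. Since Kp = g(X)·P^{1}, P = (Kp/g)^(1/1) = (3.83/0.9495)^(1/1) = 4.03 bar.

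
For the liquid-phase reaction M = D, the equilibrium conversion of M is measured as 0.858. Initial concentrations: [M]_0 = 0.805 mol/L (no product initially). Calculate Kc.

Let X = conversion of M.
Concentrations: [M] = 0.805 − 0.805X; [D] = 0.805X.
At X = 0.858: [M] = 0.114, [D] = 0.691.
Kc = [D] / ([M]) = 6.04.

Kc = 6.04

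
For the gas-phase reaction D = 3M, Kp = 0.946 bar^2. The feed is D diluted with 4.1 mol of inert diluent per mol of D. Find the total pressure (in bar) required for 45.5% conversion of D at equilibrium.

Basis: 1 mol D initially; let X = conversion of D. Extent ξ = X.
Species balance: n_D = 1 − X; n_M = 3X; n_I = 4.1 (inert).
Total moles n_T = 5.1 + 2X.
Kp = p_M^3 / (p_D) with p_i = (n_i/n_T)·P.
At X = 0.455: the mole-fraction product g(X) = Π y_i^ν_i = 0.1292. Since Kp = g(X)·P^{2}, P = (Kp/g)^(1/2) = (0.946/0.1292)^(1/2) = 2.71 bar.

P = 2.71 bar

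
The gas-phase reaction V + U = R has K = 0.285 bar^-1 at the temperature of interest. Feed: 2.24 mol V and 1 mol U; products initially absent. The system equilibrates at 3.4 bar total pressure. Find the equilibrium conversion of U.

X = 0.386

Take 1 mol U as basis and let X be its fractional conversion, so ξ = X.
At extent ξ: n_V = 2.24 − X; n_U = 1 − X; n_R = X.
Summing: n_T = 3.24 − X.
Mole fractions y_i = n_i/n_T; K = p_R / (p_V p_U) with p_i = y_i·P.
Setting this equal to 0.285 bar^-1 and taking the physical root (0 < X < 1) gives X = 0.386.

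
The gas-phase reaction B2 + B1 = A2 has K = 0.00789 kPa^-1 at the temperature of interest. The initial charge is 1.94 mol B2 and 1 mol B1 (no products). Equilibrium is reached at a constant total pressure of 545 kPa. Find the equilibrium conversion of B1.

Basis: 1 mol B1 initially; let X = conversion of B1. Extent ξ = X.
Mole table: n_B2 = 1.94 − X; n_B1 = 1 − X; n_A2 = X.
Total moles n_T = 2.94 − X.
With p_i = (n_i/n_T)P, K = p_A2 / (p_B2 p_B1).
This yields a degree-2 equation in X; solving on (0,1), X = 0.704.

X = 0.704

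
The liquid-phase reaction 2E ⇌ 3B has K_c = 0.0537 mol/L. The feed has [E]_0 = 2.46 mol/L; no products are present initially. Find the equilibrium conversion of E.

X = 0.165

Let X = conversion of E; extent ξ = 2.46X/2 mol/L.
Concentrations: [E] = 2.46 − 2.46X; [B] = 3.69X.
K_c = [B]^3 / ([E]^2).
Setting equal to 0.0537 and solving for X on (0,1) gives X = 0.165.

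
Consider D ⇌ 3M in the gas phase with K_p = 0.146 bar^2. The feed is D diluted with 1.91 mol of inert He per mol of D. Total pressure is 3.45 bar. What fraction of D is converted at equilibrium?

Let X = conversion of D (basis 1 mol D); extent of reaction ξ = X.
Species balance: n_D = 1 − X; n_M = 3X; n_I = 1.91 (inert).
Total moles n_T = 2.91 + 2X.
Mole fractions y_i = n_i/n_T; K_p = p_M^3 / (p_D) with p_i = y_i·P.
This yields a degree-3 equation in X; solving on (0,1), X = 0.158.

X = 0.158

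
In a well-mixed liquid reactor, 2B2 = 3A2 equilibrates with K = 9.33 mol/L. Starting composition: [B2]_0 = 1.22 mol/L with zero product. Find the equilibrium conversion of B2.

X = 0.651

Let X = conversion of B2; extent ξ = 1.22X/2 mol/L.
Concentrations: [B2] = 1.22 − 1.22X; [A2] = 1.83X.
K = [A2]^3 / ([B2]^2).
Equating to 9.33 mol/L: the physical root is X = 0.651.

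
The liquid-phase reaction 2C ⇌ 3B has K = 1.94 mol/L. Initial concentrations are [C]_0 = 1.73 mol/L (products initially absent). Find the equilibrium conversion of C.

Let X = conversion of C; extent ξ = 1.73X/2 mol/L.
Concentrations: [C] = 1.73 − 1.73X; [B] = 2.59X.
K = [B]^3 / ([C]^2).
This equals 1.94 at X = 0.460 (the root in 0 < X < 1).

X = 0.460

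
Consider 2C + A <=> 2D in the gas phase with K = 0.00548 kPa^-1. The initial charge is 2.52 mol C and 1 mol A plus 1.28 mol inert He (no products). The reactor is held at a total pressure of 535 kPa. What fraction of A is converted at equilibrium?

Basis: 1 mol A initially; let X = conversion of A. Extent ξ = X.
Mole table: n_C = 2.52 − 2X; n_A = 1 − X; n_D = 2X; n_I = 1.28 (inert).
n_T = Σnᵢ = 4.8 − X.
Mole fractions y_i = n_i/n_T; K = p_D^2 / (p_C^2 p_A) with p_i = y_i·P.
Setting this equal to 0.00548 kPa^-1 and taking the physical root (0 < X < 1) gives X = 0.472.

X = 0.472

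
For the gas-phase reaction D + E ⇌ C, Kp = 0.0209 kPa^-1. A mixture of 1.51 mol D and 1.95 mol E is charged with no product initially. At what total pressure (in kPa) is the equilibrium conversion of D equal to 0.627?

Basis: 1.51 mol D initially; let X = conversion of D. Extent ξ = 1.51X.
Mole table: n_D = 1.51 − 1.51X; n_E = 1.95 − 1.51X; n_C = 1.51X.
Summing: n_T = 3.46 − 1.51X.
Kp = p_C / (p_D p_E) with p_i = (n_i/n_T)·P.
At X = 0.627: the mole-fraction product g(X) = Π y_i^ν_i = 4.211. Since Kp = g(X)·P^{-1}, P = (g/Kp)^(1/1) = (4.211/0.0209)^(1/1) = 201 kPa.

P = 201 kPa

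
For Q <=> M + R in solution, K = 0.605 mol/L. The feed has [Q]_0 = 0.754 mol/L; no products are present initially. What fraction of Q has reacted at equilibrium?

X = 0.580

Let X = conversion of Q; extent ξ = 0.754·X mol/L.
Concentrations: [Q] = 0.754 − 0.754X; [M] = 0.754X; [R] = 0.754X.
K = [M] [R] / ([Q]).
This equals 0.605 at X = 0.580 (the root in 0 < X < 1).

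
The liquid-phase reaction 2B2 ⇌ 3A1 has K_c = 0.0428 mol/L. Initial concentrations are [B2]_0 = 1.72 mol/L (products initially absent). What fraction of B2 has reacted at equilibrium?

X = 0.172

Let X = conversion of B2; extent ξ = 1.72X/2 mol/L.
Concentrations: [B2] = 1.72 − 1.72X; [A1] = 2.58X.
K_c = [A1]^3 / ([B2]^2).
This equals 0.0428 at X = 0.172 (the root in 0 < X < 1).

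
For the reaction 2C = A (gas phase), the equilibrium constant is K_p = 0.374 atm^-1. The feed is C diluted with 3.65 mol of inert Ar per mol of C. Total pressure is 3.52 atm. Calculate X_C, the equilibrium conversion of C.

X = 0.293

Take 1 mol C as basis and let X be its fractional conversion, so ξ = 0.5X.
Species balance: n_C = 1 − X; n_A = 0.5X; n_I = 3.65 (inert).
n_T = Σnᵢ = 4.65 − 0.5X.
With p_i = (n_i/n_T)P, K_p = p_A / (p_C^2).
Substituting and setting equal to 0.374 atm^-1 gives a polynomial in X; the root in (0,1) is X = 0.293.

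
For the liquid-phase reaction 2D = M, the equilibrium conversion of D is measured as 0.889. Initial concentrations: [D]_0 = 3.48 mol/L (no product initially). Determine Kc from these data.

Kc = 10.4 L/mol

Let X = conversion of D.
Concentrations: [D] = 3.48 − 3.48X; [M] = 1.74X.
At X = 0.889: [D] = 0.386, [M] = 1.55.
Kc = [M] / ([D]^2) = 10.4 L/mol.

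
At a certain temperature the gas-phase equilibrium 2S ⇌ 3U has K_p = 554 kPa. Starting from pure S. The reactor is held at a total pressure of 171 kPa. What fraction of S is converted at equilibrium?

Let X = conversion of S (basis 1 mol S); extent of reaction ξ = 0.5X.
Species balance: n_S = 1 − X; n_U = 1.5X.
n_T = Σnᵢ = 1 + 0.5X.
y_i = n_i/n_T, p_i = y_i·P. K_p = p_U^3 / (p_S^2).
Equating to 554 kPa and solving on 0 < X < 1: X = 0.592.

X = 0.592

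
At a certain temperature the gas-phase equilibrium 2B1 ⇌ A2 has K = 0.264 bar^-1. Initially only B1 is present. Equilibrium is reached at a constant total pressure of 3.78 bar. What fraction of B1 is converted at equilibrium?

Take 1 mol B1 as basis and let X be its fractional conversion, so ξ = 0.5X.
Moles: n_B1 = 1 − X; n_A2 = 0.5X.
Summing: n_T = 1 − 0.5X.
y_i = n_i/n_T, p_i = y_i·P. K = p_A2 / (p_B1^2).
This yields a degree-2 equation in X; solving on (0,1), X = 0.552.

X = 0.552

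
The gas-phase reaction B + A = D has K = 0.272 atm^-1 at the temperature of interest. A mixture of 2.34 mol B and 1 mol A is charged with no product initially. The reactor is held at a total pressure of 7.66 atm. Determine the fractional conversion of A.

X = 0.571

Let X = conversion of A (basis 1 mol A); extent of reaction ξ = X.
Moles: n_B = 2.34 − X; n_A = 1 − X; n_D = X.
n_T = Σnᵢ = 3.34 − X.
y_i = n_i/n_T, p_i = y_i·P. K = p_D / (p_B p_A).
Setting this equal to 0.272 atm^-1 and taking the physical root (0 < X < 1) gives X = 0.571.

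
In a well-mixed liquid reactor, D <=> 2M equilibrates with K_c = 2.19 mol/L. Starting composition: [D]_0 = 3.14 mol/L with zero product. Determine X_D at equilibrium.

X = 0.339

Let X = conversion of D; extent ξ = 3.14·X mol/L.
Concentrations: [D] = 3.14 − 3.14X; [M] = 6.28X.
K_c = [M]^2 / ([D]).
Setting equal to 2.19 and solving for X on (0,1) gives X = 0.339.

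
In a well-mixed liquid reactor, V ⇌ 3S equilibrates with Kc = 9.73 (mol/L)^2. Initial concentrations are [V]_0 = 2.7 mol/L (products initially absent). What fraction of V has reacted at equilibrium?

X = 0.322

Let X = conversion of V; extent ξ = 2.7·X mol/L.
Concentrations: [V] = 2.7 − 2.7X; [S] = 8.1X.
Kc = [S]^3 / ([V]).
Setting equal to 9.73 and solving for X on (0,1) gives X = 0.322.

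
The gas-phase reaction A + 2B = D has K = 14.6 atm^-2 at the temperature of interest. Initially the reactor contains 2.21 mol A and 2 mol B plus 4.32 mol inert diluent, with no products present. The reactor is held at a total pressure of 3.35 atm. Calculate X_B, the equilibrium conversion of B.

X = 0.797

Take 2 mol B as basis and let X be its fractional conversion, so ξ = X.
At extent ξ: n_A = 2.21 − X; n_B = 2 − 2X; n_D = X; n_I = 4.32 (inert).
Total moles n_T = 8.53 − 2X.
y_i = n_i/n_T, p_i = y_i·P. K = p_D / (p_A p_B^2).
This yields a degree-3 equation in X; solving on (0,1), X = 0.797.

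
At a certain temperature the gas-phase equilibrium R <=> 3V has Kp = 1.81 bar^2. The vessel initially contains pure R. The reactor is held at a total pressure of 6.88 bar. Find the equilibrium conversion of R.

Take 1 mol R as basis and let X be its fractional conversion, so ξ = X.
Moles: n_R = 1 − X; n_V = 3X.
Summing: n_T = 1 + 2X.
Mole fractions y_i = n_i/n_T; Kp = p_V^3 / (p_R) with p_i = y_i·P.
Setting this equal to 1.81 bar^2 and taking the physical root (0 < X < 1) gives X = 0.125.

X = 0.125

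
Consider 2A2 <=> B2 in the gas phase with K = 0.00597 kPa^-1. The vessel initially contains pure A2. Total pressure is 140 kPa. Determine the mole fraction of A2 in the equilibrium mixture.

y_A2 = 0.649

Basis: 1 mol A2 initially; let X = conversion of A2. Extent ξ = 0.5X.
At extent ξ: n_A2 = 1 − X; n_B2 = 0.5X.
Summing: n_T = 1 − 0.5X.
Mole fractions y_i = n_i/n_T; K = p_B2 / (p_A2^2) with p_i = y_i·P.
Substituting and setting equal to 0.00597 kPa^-1 gives a polynomial in X; the root in (0,1) is X = 0.520.
Then n_A2 = 0.48, n_T = 0.74, so y_A2 = 0.649.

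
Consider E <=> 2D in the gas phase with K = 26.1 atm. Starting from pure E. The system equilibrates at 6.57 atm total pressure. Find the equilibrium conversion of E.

X = 0.706

Basis: 1 mol E initially; let X = conversion of E. Extent ξ = X.
Species balance: n_E = 1 − X; n_D = 2X.
Total moles n_T = 1 + X.
With p_i = (n_i/n_T)P, K = p_D^2 / (p_E).
Equating to 26.1 atm and solving on 0 < X < 1: X = 0.706.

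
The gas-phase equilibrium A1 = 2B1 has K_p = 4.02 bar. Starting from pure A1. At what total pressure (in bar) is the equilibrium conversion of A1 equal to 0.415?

P = 4.83 bar

Let X = conversion of A1 (basis 1 mol A1); extent of reaction ξ = X.
At extent ξ: n_A1 = 1 − X; n_B1 = 2X.
Summing: n_T = 1 + X.
K_p = p_B1^2 / (p_A1) with p_i = (n_i/n_T)·P.
At X = 0.415: the mole-fraction product g(X) = Π y_i^ν_i = 0.8322. Since K_p = g(X)·P^{1}, P = (K_p/g)^(1/1) = (4.02/0.8322)^(1/1) = 4.83 bar.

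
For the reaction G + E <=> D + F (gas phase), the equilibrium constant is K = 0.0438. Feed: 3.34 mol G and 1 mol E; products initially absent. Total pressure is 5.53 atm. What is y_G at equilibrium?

y_G = 0.699

Take 1 mol E as basis and let X be its fractional conversion, so ξ = X.
Species balance: n_G = 3.34 − X; n_E = 1 − X; n_D = X; n_F = X.
n_T stays at 4.34 (no change in mole number).
With p_i = (n_i/n_T)P, K = p_D p_F / (p_G p_E).
Setting this equal to 0.0438 and taking the physical root (0 < X < 1) gives X = 0.304.
Then n_G = 3.04, n_T = 4.34, so y_G = 0.699.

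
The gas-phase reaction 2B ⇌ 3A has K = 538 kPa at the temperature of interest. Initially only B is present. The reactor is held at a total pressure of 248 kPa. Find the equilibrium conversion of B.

Take 1 mol B as basis and let X be its fractional conversion, so ξ = 0.5X.
At extent ξ: n_B = 1 − X; n_A = 1.5X.
Summing: n_T = 1 + 0.5X.
With p_i = (n_i/n_T)P, K = p_A^3 / (p_B^2).
Substituting and setting equal to 538 kPa gives a polynomial in X; the root in (0,1) is X = 0.550.

X = 0.550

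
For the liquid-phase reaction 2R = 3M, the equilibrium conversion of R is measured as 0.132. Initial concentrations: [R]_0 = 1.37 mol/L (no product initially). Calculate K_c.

K_c = 0.0141 mol/L

Let X = conversion of R.
Concentrations: [R] = 1.37 − 1.37X; [M] = 2.06X.
At X = 0.132: [R] = 1.19, [M] = 0.271.
K_c = [M]^3 / ([R]^2) = 0.0141 mol/L.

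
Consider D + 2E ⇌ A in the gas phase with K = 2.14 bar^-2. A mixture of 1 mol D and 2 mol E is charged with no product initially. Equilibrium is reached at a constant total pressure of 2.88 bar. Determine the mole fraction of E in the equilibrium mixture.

y_E = 0.369

Basis: 1 mol D initially; let X = conversion of D. Extent ξ = X.
Mole table: n_D = 1 − X; n_E = 2 − 2X; n_A = X.
n_T = Σnᵢ = 3 − 2X.
Mole fractions y_i = n_i/n_T; K = p_A / (p_D p_E^2) with p_i = y_i·P.
This yields a degree-3 equation in X; solving on (0,1), X = 0.707.
Then n_E = 0.585, n_T = 1.59, so y_E = 0.369.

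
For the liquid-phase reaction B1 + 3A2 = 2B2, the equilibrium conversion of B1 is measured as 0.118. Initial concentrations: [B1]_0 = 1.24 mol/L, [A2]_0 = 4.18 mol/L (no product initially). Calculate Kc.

Let X = conversion of B1.
Concentrations: [B1] = 1.24 − 1.24X; [A2] = 4.18 − 3.72X; [B2] = 2.48X.
At X = 0.118: [B1] = 1.09, [A2] = 3.74, [B2] = 0.293.
Kc = [B2]^2 / ([B1] [A2]^3) = 0.0015 (mol/L)^-2.

Kc = 0.0015 (mol/L)^-2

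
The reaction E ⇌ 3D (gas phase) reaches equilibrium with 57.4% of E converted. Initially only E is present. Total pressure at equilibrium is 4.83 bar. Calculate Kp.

Kp = 60.6 bar^2

Basis: 1 mol E initially; let X = conversion of E. Extent ξ = X.
At extent ξ: n_E = 1 − X; n_D = 3X.
Total moles n_T = 1 + 2X.
At X = 0.574: n_E = 0.426, n_D = 1.72, n_T = 2.15.
p_i = (n_i/n_T)·P. Kp = p_D^3 / (p_E) = 60.6 bar^2.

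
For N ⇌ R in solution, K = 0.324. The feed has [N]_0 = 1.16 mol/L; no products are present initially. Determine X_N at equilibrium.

X = 0.245

Let X = conversion of N; extent ξ = 1.16·X mol/L.
Concentrations: [N] = 1.16 − 1.16X; [R] = 1.16X.
K = [R] / ([N]).
Solving K = 0.324 for X ∈ (0,1): X = 0.245.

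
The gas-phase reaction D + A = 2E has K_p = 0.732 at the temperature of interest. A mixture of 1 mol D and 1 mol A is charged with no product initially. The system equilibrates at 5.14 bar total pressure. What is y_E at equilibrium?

y_E = 0.300

Take 1 mol D as basis and let X be its fractional conversion, so ξ = X.
Species balance: n_D = 1 − X; n_A = 1 − X; n_E = 2X.
n_T stays at 2 (no change in mole number).
With p_i = (n_i/n_T)P, K_p = p_E^2 / (p_D p_A).
Equating to 0.732 and solving on 0 < X < 1: X = 0.300.
Then n_E = 0.599, n_T = 2, so y_E = 0.300.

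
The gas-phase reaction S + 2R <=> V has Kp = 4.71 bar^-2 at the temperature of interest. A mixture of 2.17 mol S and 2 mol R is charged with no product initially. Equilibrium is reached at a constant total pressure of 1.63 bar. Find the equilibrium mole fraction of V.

Take 2 mol R as basis and let X be its fractional conversion, so ξ = X.
Mole table: n_S = 2.17 − X; n_R = 2 − 2X; n_V = X.
Summing: n_T = 4.17 − 2X.
Mole fractions y_i = n_i/n_T; Kp = p_V / (p_S p_R^2) with p_i = y_i·P.
This yields a degree-3 equation in X; solving on (0,1), X = 0.727.
Then n_V = 0.727, n_T = 2.72, so y_V = 0.268.

y_V = 0.268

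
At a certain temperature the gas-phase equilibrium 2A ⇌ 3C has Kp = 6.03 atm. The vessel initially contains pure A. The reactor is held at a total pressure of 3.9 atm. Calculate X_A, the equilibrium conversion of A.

X = 0.514

Take 1 mol A as basis and let X be its fractional conversion, so ξ = 0.5X.
Species balance: n_A = 1 − X; n_C = 1.5X.
n_T = Σnᵢ = 1 + 0.5X.
With p_i = (n_i/n_T)P, Kp = p_C^3 / (p_A^2).
Substituting and setting equal to 6.03 atm gives a polynomial in X; the root in (0,1) is X = 0.514.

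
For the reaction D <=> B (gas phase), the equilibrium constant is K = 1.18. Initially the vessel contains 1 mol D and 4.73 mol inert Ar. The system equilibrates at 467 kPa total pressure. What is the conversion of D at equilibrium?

X = 0.541

Take 1 mol D as basis and let X be its fractional conversion, so ξ = X.
At extent ξ: n_D = 1 − X; n_B = X; n_I = 4.73 (inert).
Total moles n_T = 5.73 (Δν = 0, constant).
y_i = n_i/n_T, p_i = y_i·P. K = p_B / (p_D).
Setting this equal to 1.18 and taking the physical root (0 < X < 1) gives X = 0.541.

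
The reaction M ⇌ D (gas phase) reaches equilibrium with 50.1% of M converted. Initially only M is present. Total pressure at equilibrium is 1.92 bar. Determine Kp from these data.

Kp = 1

Take 1 mol M as basis and let X be its fractional conversion, so ξ = X.
Moles: n_M = 1 − X; n_D = X.
Total moles n_T = 1 (Δν = 0, constant).
At X = 0.501: n_M = 0.499, n_D = 0.501, n_T = 1.
p_i = (n_i/n_T)·P. Kp = p_D / (p_M) = 1.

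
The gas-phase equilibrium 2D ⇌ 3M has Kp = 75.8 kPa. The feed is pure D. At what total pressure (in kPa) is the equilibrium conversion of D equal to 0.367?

Basis: 1 mol D initially; let X = conversion of D. Extent ξ = 0.5X.
At extent ξ: n_D = 1 − X; n_M = 1.5X.
Summing: n_T = 1 + 0.5X.
Kp = p_M^3 / (p_D^2) with p_i = (n_i/n_T)·P.
At X = 0.367: the mole-fraction product g(X) = Π y_i^ν_i = 0.3518. Since Kp = g(X)·P^{1}, P = (Kp/g)^(1/1) = (75.8/0.3518)^(1/1) = 215 kPa.

P = 215 kPa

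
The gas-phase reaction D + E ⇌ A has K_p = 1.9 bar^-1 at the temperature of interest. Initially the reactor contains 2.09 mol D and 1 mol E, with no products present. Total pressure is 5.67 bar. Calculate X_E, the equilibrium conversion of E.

Let X = conversion of E (basis 1 mol E); extent of reaction ξ = X.
Species balance: n_D = 2.09 − X; n_E = 1 − X; n_A = X.
Summing: n_T = 3.09 − X.
y_i = n_i/n_T, p_i = y_i·P. K_p = p_A / (p_D p_E).
Equating to 1.9 bar^-1 and solving on 0 < X < 1: X = 0.856.

X = 0.856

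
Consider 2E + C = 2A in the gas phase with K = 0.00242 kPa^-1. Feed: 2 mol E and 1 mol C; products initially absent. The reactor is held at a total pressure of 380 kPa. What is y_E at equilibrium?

Let X = conversion of E (basis 2 mol E); extent of reaction ξ = X.
Mole table: n_E = 2 − 2X; n_C = 1 − X; n_A = 2X.
Total moles n_T = 3 − X.
With p_i = (n_i/n_T)P, K = p_A^2 / (p_E^2 p_C).
Substituting and setting equal to 0.00242 kPa^-1 gives a polynomial in X; the root in (0,1) is X = 0.325.
Then n_E = 1.35, n_T = 2.67, so y_E = 0.505.

y_E = 0.505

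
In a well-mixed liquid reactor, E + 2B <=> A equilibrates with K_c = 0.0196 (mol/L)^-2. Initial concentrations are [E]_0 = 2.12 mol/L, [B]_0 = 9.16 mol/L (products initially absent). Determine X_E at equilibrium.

Let X = conversion of E; extent ξ = 2.12·X mol/L.
Concentrations: [E] = 2.12 − 2.12X; [B] = 9.16 − 4.24X; [A] = 2.12X.
K_c = [A] / ([E] [B]^2).
Setting equal to 0.0196 and solving for X on (0,1) gives X = 0.494.

X = 0.494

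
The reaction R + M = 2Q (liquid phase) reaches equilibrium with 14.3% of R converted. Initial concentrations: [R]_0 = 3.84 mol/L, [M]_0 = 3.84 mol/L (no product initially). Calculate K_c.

K_c = 0.111

Let X = conversion of R.
Concentrations: [R] = 3.84 − 3.84X; [M] = 3.84 − 3.84X; [Q] = 7.68X.
At X = 0.143: [R] = 3.29, [M] = 3.29, [Q] = 1.1.
K_c = [Q]^2 / ([R] [M]) = 0.111.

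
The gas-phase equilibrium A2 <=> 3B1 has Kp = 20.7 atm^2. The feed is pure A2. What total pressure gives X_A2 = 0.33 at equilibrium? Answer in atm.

Let X = conversion of A2 (basis 1 mol A2); extent of reaction ξ = X.
Species balance: n_A2 = 1 − X; n_B1 = 3X.
Total moles n_T = 1 + 2X.
Kp = p_B1^3 / (p_A2) with p_i = (n_i/n_T)·P.
At X = 0.33: the mole-fraction product g(X) = Π y_i^ν_i = 0.5256. Since Kp = g(X)·P^{2}, P = (Kp/g)^(1/2) = (20.7/0.5256)^(1/2) = 6.28 atm.

P = 6.28 atm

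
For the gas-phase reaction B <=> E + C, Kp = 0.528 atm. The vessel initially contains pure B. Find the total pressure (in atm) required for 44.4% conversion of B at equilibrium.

Let X = conversion of B (basis 1 mol B); extent of reaction ξ = X.
Moles: n_B = 1 − X; n_E = X; n_C = X.
n_T = Σnᵢ = 1 + X.
Kp = p_E p_C / (p_B) with p_i = (n_i/n_T)·P.
At X = 0.444: the mole-fraction product g(X) = Π y_i^ν_i = 0.2455. Since Kp = g(X)·P^{1}, P = (Kp/g)^(1/1) = (0.528/0.2455)^(1/1) = 2.15 atm.

P = 2.15 atm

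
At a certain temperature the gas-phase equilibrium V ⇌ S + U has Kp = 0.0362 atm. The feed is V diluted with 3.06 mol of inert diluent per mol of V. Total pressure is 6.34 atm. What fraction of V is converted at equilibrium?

Let X = conversion of V (basis 1 mol V); extent of reaction ξ = X.
Species balance: n_V = 1 − X; n_S = X; n_U = X; n_I = 3.06 (inert).
Total moles n_T = 4.06 + X.
Mole fractions y_i = n_i/n_T; Kp = p_S p_U / (p_V) with p_i = y_i·P.
Equating to 0.0362 atm and solving on 0 < X < 1: X = 0.143.

X = 0.143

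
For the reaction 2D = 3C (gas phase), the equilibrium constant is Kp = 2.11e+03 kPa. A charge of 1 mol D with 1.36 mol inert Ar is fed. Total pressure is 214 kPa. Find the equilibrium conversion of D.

X = 0.764

Basis: 1 mol D initially; let X = conversion of D. Extent ξ = 0.5X.
At extent ξ: n_D = 1 − X; n_C = 1.5X; n_I = 1.36 (inert).
Summing: n_T = 2.36 + 0.5X.
With p_i = (n_i/n_T)P, Kp = p_C^3 / (p_D^2).
Equating to 2.11e+03 kPa and solving on 0 < X < 1: X = 0.764.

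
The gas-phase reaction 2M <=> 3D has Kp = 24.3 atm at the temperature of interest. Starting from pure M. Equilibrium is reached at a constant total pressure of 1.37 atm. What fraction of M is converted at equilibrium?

Let X = conversion of M (basis 1 mol M); extent of reaction ξ = 0.5X.
Moles: n_M = 1 − X; n_D = 1.5X.
Total moles n_T = 1 + 0.5X.
Mole fractions y_i = n_i/n_T; Kp = p_D^3 / (p_M^2) with p_i = y_i·P.
Setting this equal to 24.3 atm and taking the physical root (0 < X < 1) gives X = 0.756.

X = 0.756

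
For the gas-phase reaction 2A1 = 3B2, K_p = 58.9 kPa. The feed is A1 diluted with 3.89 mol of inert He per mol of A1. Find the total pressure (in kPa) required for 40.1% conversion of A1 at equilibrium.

P = 494 kPa

Basis: 1 mol A1 initially; let X = conversion of A1. Extent ξ = 0.5X.
Moles: n_A1 = 1 − X; n_B2 = 1.5X; n_I = 3.89 (inert).
n_T = Σnᵢ = 4.89 + 0.5X.
K_p = p_B2^3 / (p_A1^2) with p_i = (n_i/n_T)·P.
At X = 0.401: the mole-fraction product g(X) = Π y_i^ν_i = 0.1191. Since K_p = g(X)·P^{1}, P = (K_p/g)^(1/1) = (58.9/0.1191)^(1/1) = 494 kPa.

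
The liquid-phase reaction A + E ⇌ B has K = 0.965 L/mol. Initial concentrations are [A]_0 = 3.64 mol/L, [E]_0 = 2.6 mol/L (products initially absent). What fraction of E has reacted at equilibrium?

Let X = conversion of E; extent ξ = 2.6·X mol/L.
Concentrations: [A] = 3.64 − 2.6X; [E] = 2.6 − 2.6X; [B] = 2.6X.
K = [B] / ([A] [E]).
Solving K = 0.965 for X ∈ (0,1): X = 0.652.

X = 0.652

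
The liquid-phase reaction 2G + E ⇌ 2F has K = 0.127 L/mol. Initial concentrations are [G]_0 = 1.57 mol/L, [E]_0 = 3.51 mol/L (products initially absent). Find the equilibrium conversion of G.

X = 0.389

Let X = conversion of G; extent ξ = 1.57X/2 mol/L.
Concentrations: [G] = 1.57 − 1.57X; [E] = 3.51 − 0.785X; [F] = 1.57X.
K = [F]^2 / ([G]^2 [E]).
Equating to 0.127 L/mol: the physical root is X = 0.389.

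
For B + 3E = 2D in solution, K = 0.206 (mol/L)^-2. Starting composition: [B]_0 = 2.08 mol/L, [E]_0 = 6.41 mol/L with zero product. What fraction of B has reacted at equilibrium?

X = 0.548

Let X = conversion of B; extent ξ = 2.08·X mol/L.
Concentrations: [B] = 2.08 − 2.08X; [E] = 6.41 − 6.24X; [D] = 4.16X.
K = [D]^2 / ([B] [E]^3).
Setting equal to 0.206 and solving for X on (0,1) gives X = 0.548.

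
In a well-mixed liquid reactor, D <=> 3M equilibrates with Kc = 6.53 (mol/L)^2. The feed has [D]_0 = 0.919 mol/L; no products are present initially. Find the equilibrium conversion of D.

X = 0.517

Let X = conversion of D; extent ξ = 0.919·X mol/L.
Concentrations: [D] = 0.919 − 0.919X; [M] = 2.76X.
Kc = [M]^3 / ([D]).
This equals 6.53 at X = 0.517 (the root in 0 < X < 1).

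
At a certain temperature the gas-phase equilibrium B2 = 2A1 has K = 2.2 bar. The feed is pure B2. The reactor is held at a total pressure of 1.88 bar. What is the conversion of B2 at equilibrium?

Let X = conversion of B2 (basis 1 mol B2); extent of reaction ξ = X.
Mole table: n_B2 = 1 − X; n_A1 = 2X.
Total moles n_T = 1 + X.
y_i = n_i/n_T, p_i = y_i·P. K = p_A1^2 / (p_B2).
This yields a degree-2 equation in X; solving on (0,1), X = 0.476.

X = 0.476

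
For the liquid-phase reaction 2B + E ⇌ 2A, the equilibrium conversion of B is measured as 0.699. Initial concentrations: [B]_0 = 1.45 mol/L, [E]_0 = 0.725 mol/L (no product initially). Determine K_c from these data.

Let X = conversion of B.
Concentrations: [B] = 1.45 − 1.45X; [E] = 0.725 − 0.725X; [A] = 1.45X.
At X = 0.699: [B] = 0.436, [E] = 0.218, [A] = 1.01.
K_c = [A]^2 / ([B]^2 [E]) = 24.7 L/mol.

K_c = 24.7 L/mol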